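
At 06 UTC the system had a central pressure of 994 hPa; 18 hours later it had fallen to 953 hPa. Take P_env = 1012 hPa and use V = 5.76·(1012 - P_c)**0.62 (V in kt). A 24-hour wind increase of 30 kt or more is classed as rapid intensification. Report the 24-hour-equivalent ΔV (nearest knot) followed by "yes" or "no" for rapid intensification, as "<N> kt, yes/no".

50 kt, yes

V₁: ΔP = 18, V ≈ 5.76 × 18^0.62 ≈ 34.57 kt.
V₂: ΔP = 59, V ≈ 5.76 × 59^0.62 ≈ 72.17 kt.
ΔV over 18 h = 37.60 kt → 24 h equivalent = 37.60 × 24/18 ≈ 50.13 kt.
50 kt ≥ 30 kt ⇒ rapid intensification.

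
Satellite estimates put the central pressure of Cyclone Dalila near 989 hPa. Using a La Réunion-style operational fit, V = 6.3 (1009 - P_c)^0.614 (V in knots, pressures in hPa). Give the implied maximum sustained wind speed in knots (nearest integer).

40 kt

ΔP = 1009 − 989 = 20 hPa.
20^0.614 ≈ 6.293.
V ≈ 6.3 × 6.293 ≈ 39.6 kt.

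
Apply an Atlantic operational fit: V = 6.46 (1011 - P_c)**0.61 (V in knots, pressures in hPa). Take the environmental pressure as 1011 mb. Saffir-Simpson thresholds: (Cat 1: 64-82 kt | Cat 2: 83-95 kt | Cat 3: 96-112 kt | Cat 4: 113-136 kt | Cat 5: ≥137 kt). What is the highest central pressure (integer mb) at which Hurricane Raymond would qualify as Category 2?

945 mb

Category 2 begins at V = 83 kt.
Required ΔP = (83/6.46)^(1/0.61) = 12.848^1.639 ≈ 65.73 mb.
P_c ≤ 1011 − 65.73 = 945.27, so the highest integer P_c is 945 mb.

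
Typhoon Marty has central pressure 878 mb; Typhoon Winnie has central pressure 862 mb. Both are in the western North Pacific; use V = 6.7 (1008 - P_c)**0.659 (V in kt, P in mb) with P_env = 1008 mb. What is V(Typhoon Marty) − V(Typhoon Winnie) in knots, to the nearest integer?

Typhoon Marty: ΔP = 130; V ≈ 6.7 × 130^0.659 ≈ 165.64 kt.
Typhoon Winnie: ΔP = 146; V ≈ 6.7 × 146^0.659 ≈ 178.81 kt.
Difference ≈ 165.64 − 178.81 = -13.17 → -13 kt.

-13 kt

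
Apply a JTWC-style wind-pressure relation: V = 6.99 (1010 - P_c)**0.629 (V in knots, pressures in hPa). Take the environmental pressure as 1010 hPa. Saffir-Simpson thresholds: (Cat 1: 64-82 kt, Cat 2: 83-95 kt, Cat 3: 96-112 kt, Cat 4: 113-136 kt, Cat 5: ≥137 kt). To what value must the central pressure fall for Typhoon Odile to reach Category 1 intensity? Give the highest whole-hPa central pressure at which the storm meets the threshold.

Category 1 begins at V = 64 kt.
Required ΔP = (64/6.99)^(1/0.629) = 9.156^1.590 ≈ 33.80 hPa.
P_c ≤ 1010 − 33.80 = 976.20, so the highest integer P_c is 976 hPa.

976 hPa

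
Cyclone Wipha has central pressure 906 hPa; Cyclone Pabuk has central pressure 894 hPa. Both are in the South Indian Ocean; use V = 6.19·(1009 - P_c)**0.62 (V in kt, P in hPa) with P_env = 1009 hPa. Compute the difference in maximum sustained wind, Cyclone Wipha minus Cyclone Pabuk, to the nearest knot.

Cyclone Wipha: ΔP = 103; V ≈ 6.19 × 103^0.62 ≈ 109.56 kt.
Cyclone Pabuk: ΔP = 115; V ≈ 6.19 × 115^0.62 ≈ 117.31 kt.
Difference ≈ 109.56 − 117.31 = -7.75 → -8 kt.

-8 kt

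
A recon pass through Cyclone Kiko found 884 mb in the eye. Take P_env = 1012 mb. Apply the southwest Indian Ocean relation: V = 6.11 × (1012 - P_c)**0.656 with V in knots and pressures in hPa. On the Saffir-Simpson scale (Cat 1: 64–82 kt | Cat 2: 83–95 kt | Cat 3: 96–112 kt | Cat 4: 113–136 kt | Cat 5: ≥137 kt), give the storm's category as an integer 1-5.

ΔP = 1012 − 884 = 128 mb.
V ≈ 6.11 × 128^0.656 = 6.11 × 24.12 ≈ 147 kt.
147 kt falls in the Category 5 band.

5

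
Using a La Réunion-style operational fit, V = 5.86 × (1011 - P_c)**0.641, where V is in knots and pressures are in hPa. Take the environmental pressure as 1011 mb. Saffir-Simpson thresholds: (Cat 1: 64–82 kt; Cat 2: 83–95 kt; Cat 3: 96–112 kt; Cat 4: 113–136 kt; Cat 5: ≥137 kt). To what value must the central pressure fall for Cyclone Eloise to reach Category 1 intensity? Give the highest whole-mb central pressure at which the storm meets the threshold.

Category 1 begins at V = 64 kt.
Required ΔP = (64/5.86)^(1/0.641) = 10.922^1.560 ≈ 41.67 mb.
P_c ≤ 1011 − 41.67 = 969.33, so the highest integer P_c is 969 mb.

969 mb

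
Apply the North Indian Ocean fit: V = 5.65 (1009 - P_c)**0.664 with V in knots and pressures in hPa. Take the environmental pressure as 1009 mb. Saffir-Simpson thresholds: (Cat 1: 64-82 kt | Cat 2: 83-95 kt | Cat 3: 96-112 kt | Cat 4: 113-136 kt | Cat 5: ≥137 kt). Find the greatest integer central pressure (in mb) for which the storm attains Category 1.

Category 1 begins at V = 64 kt.
Required ΔP = (64/5.65)^(1/0.664) = 11.327^1.506 ≈ 38.69 mb.
P_c ≤ 1009 − 38.69 = 970.31, so the highest integer P_c is 970 mb.

970 mb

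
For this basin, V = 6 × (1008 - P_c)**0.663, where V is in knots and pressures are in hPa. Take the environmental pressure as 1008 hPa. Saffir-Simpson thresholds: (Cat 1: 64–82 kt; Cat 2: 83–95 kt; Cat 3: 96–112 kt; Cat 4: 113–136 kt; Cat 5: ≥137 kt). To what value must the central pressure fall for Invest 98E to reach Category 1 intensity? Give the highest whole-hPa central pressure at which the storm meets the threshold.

972 hPa

Category 1 begins at V = 64 kt.
Required ΔP = (64/6)^(1/0.663) = 10.667^1.508 ≈ 35.53 hPa.
P_c ≤ 1008 − 35.53 = 972.47, so the highest integer P_c is 972 hPa.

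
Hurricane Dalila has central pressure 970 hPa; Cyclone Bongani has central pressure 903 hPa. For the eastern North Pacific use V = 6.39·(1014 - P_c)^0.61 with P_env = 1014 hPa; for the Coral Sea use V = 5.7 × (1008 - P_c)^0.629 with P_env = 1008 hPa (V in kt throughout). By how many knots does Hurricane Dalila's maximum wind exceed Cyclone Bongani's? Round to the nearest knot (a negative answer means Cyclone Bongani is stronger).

-42 kt

Hurricane Dalila: ΔP = 44; V ≈ 6.39 × 44^0.61 ≈ 64.27 kt.
Cyclone Bongani: ΔP = 105; V ≈ 5.7 × 105^0.629 ≈ 106.46 kt.
Difference ≈ 64.27 − 106.46 = -42.19 → -42 kt.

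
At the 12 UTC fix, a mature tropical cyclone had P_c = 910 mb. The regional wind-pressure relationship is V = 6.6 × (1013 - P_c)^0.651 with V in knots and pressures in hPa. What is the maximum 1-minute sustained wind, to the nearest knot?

135 kt

ΔP = 1013 − 910 = 103 mb.
103^0.651 ≈ 20.434.
V ≈ 6.6 × 20.434 ≈ 134.9 kt.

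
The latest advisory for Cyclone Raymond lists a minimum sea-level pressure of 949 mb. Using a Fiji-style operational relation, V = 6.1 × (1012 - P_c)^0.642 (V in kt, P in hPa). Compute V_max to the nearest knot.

ΔP = 1012 − 949 = 63 mb.
63^0.642 ≈ 14.295.
V ≈ 6.1 × 14.295 ≈ 87.2 kt.

87 kt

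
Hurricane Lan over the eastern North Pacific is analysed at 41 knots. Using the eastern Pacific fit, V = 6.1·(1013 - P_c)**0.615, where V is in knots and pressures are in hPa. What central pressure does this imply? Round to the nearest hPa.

991 hPa

ΔP = (V / 6.1)^(1/0.615) = (41/6.1)^1.626.
41/6.1 = 6.721; 6.721^1.626 ≈ 22.15 hPa.
P_c = 1013 − 22.15 = 990.85 ≈ 991 hPa.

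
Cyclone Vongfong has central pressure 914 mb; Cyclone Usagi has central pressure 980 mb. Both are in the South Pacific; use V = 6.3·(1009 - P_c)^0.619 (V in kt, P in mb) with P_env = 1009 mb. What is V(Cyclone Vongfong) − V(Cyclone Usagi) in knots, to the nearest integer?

Cyclone Vongfong: ΔP = 95; V ≈ 6.3 × 95^0.619 ≈ 105.57 kt.
Cyclone Usagi: ΔP = 29; V ≈ 6.3 × 29^0.619 ≈ 50.65 kt.
Difference ≈ 105.57 − 50.65 = 54.92 → 55 kt.

55 kt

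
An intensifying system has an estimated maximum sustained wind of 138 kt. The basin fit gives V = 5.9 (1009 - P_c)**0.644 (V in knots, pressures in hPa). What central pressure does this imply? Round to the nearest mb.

ΔP = (V / 5.9)^(1/0.644) = (138/5.9)^1.553.
138/5.9 = 23.390; 23.390^1.553 ≈ 133.60 mb.
P_c = 1009 − 133.60 = 875.40 ≈ 875 mb.

875 mb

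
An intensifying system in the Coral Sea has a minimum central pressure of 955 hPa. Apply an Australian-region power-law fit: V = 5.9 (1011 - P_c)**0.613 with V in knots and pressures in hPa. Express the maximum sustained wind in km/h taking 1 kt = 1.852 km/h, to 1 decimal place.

128.9 km/h

ΔP = 1011 − 955 = 56 hPa.
V ≈ 5.9 × 56^0.613 = 5.9 × 11.793 ≈ 69.581 kt.
69.581 × 1.852 ≈ 128.86 km/h → 128.9 km/h.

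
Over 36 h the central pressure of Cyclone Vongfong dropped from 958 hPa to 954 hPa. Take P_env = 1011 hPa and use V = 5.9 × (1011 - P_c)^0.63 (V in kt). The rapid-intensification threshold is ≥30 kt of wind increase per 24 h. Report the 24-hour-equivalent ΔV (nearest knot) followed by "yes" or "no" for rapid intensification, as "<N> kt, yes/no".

V₁: ΔP = 53, V ≈ 5.9 × 53^0.63 ≈ 71.97 kt.
V₂: ΔP = 57, V ≈ 5.9 × 57^0.63 ≈ 75.34 kt.
ΔV over 36 h = 3.37 kt → 24 h equivalent = 3.37 × 24/36 ≈ 2.25 kt.
2 kt < 30 kt ⇒ not rapid intensification.

2 kt, no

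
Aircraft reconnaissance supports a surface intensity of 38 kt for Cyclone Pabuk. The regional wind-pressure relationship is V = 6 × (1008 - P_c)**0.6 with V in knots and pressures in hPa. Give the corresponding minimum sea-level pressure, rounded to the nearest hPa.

ΔP = (V / 6)^(1/0.6) = (38/6)^1.667.
38/6 = 6.333; 6.333^1.667 ≈ 21.68 hPa.
P_c = 1008 − 21.68 = 986.32 ≈ 986 hPa.

986 hPa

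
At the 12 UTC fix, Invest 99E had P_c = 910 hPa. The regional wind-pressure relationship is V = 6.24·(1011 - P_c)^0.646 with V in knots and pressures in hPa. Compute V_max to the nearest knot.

ΔP = 1011 − 910 = 101 hPa.
101^0.646 ≈ 19.715.
V ≈ 6.24 × 19.715 ≈ 123.0 kt.

123 kt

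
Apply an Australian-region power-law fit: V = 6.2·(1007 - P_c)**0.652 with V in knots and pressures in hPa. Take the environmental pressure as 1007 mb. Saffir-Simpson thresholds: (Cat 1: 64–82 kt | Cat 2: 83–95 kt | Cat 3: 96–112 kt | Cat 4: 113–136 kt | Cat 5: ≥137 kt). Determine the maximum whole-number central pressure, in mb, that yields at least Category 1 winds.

Category 1 begins at V = 64 kt.
Required ΔP = (64/6.2)^(1/0.652) = 10.323^1.534 ≈ 35.88 mb.
P_c ≤ 1007 − 35.88 = 971.12, so the highest integer P_c is 971 mb.

971 mb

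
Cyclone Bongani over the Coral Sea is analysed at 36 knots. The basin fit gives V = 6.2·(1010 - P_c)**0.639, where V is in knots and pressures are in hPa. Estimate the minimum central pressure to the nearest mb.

994 mb

ΔP = (V / 6.2)^(1/0.639) = (36/6.2)^1.565.
36/6.2 = 5.806; 5.806^1.565 ≈ 15.68 mb.
P_c = 1010 − 15.68 = 994.32 ≈ 994 mb.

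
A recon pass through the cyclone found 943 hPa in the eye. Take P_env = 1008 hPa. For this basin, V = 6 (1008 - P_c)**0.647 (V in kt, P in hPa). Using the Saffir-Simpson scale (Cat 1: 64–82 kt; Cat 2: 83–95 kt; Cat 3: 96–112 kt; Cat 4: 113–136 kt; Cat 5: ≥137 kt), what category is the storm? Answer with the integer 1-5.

ΔP = 1008 − 943 = 65 hPa.
V ≈ 6 × 65^0.647 = 6 × 14.89 ≈ 89 kt.
89 kt falls in the Category 2 band.

2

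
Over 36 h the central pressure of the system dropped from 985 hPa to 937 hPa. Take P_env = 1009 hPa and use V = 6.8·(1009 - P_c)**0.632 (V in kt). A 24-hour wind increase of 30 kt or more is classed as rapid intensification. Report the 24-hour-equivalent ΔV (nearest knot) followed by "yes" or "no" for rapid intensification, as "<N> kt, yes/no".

34 kt, yes

V₁: ΔP = 24, V ≈ 6.8 × 24^0.632 ≈ 50.68 kt.
V₂: ΔP = 72, V ≈ 6.8 × 72^0.632 ≈ 101.47 kt.
ΔV over 36 h = 50.79 kt → 24 h equivalent = 50.79 × 24/36 ≈ 33.86 kt.
34 kt ≥ 30 kt ⇒ rapid intensification.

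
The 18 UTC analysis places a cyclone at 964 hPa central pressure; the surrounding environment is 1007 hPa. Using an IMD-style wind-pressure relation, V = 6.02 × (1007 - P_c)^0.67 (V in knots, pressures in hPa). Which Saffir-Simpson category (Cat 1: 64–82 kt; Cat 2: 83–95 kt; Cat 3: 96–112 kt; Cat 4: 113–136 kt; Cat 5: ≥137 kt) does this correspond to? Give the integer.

ΔP = 1007 − 964 = 43 hPa.
V ≈ 6.02 × 43^0.67 = 6.02 × 12.43 ≈ 75 kt.
75 kt falls in the Category 1 band.

1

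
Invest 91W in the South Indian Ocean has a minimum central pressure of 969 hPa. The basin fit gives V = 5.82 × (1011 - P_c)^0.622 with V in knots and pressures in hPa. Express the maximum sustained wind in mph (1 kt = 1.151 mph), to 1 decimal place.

ΔP = 1011 − 969 = 42 hPa.
V ≈ 5.82 × 42^0.622 = 5.82 × 10.225 ≈ 59.509 kt.
59.509 × 1.151 ≈ 68.50 mph → 68.5 mph.

68.5 mph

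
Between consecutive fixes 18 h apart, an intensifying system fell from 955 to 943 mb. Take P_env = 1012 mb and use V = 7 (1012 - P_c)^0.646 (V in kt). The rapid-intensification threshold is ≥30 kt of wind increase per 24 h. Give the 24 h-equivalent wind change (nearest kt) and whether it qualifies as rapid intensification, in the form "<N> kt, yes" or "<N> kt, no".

V₁: ΔP = 57, V ≈ 7 × 57^0.646 ≈ 95.37 kt.
V₂: ΔP = 69, V ≈ 7 × 69^0.646 ≈ 107.89 kt.
ΔV over 18 h = 12.52 kt → 24 h equivalent = 12.52 × 24/18 ≈ 16.69 kt.
17 kt < 30 kt ⇒ not rapid intensification.

17 kt, no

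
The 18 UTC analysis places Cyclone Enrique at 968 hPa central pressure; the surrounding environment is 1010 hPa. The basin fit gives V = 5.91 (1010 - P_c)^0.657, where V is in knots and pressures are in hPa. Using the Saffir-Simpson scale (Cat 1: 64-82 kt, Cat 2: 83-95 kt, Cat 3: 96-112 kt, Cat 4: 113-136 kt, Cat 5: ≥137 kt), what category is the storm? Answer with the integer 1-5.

1

ΔP = 1010 − 968 = 42 hPa.
V ≈ 5.91 × 42^0.657 = 5.91 × 11.65 ≈ 69 kt.
69 kt falls in the Category 1 band.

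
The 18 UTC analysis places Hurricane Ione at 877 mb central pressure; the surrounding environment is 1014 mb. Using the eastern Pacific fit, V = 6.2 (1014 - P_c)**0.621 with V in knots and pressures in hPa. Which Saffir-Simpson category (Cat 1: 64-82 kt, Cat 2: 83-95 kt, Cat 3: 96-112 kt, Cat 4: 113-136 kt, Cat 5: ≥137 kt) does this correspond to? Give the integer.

ΔP = 1014 − 877 = 137 mb.
V ≈ 6.2 × 137^0.621 = 6.2 × 21.23 ≈ 132 kt.
132 kt falls in the Category 4 band.

4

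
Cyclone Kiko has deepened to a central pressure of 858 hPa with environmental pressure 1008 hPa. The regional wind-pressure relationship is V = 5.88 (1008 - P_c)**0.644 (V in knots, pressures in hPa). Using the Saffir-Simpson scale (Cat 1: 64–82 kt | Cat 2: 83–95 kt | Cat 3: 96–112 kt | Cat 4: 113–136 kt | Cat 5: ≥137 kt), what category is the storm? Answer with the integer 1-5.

5

ΔP = 1008 − 858 = 150 hPa.
V ≈ 5.88 × 150^0.644 = 5.88 × 25.20 ≈ 148 kt.
148 kt falls in the Category 5 band.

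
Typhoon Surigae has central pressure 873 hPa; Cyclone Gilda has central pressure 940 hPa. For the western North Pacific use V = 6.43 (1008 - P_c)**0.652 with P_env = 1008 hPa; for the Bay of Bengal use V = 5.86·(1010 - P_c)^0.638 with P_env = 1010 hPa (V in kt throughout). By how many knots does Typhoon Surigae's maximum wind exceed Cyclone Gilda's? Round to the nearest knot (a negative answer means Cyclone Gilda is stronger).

69 kt

Typhoon Surigae: ΔP = 135; V ≈ 6.43 × 135^0.652 ≈ 157.47 kt.
Cyclone Gilda: ΔP = 70; V ≈ 5.86 × 70^0.638 ≈ 88.12 kt.
Difference ≈ 157.47 − 88.12 = 69.35 → 69 kt.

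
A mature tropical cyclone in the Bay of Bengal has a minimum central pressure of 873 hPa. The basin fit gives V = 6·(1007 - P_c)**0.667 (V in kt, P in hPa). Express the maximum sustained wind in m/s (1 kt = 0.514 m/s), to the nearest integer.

ΔP = 1007 − 873 = 134 hPa.
V ≈ 6 × 134^0.667 = 6 × 26.229 ≈ 157.373 kt.
157.373 × 0.514 ≈ 80.89 m/s → 81 m/s.

81 m/s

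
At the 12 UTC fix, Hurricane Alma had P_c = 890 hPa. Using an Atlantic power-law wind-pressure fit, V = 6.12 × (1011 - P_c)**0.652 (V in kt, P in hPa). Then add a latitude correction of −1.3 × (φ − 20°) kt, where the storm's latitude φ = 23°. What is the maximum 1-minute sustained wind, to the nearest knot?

136 kt

ΔP = 1011 − 890 = 121 hPa.
121^0.652 ≈ 22.802.
V ≈ 6.12 × 22.802 ≈ 139.5 kt.
Latitude correction: −1.3 × (23 − 20) = -3.9 kt.
Corrected V ≈ 135.6 kt → 136 kt.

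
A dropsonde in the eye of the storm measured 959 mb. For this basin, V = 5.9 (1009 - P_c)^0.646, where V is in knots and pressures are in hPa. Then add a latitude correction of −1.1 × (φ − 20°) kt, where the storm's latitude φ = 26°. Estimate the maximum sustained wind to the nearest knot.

ΔP = 1009 − 959 = 50 mb.
50^0.646 ≈ 12.518.
V ≈ 5.9 × 12.518 ≈ 73.9 kt.
Latitude correction: −1.1 × (26 − 20) = -6.6 kt.
Corrected V ≈ 67.3 kt → 67 kt.

67 kt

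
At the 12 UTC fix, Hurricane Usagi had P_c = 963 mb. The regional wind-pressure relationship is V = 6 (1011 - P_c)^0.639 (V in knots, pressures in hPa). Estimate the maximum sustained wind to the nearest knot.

ΔP = 1011 − 963 = 48 mb.
48^0.639 ≈ 11.866.
V ≈ 6 × 11.866 ≈ 71.2 kt.

71 kt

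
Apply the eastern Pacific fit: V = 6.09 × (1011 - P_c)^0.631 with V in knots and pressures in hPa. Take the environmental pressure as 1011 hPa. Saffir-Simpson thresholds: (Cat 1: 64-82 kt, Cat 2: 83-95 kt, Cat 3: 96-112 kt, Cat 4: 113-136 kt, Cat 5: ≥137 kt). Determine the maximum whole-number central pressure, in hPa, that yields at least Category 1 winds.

Category 1 begins at V = 64 kt.
Required ΔP = (64/6.09)^(1/0.631) = 10.509^1.585 ≈ 41.59 hPa.
P_c ≤ 1011 − 41.59 = 969.41, so the highest integer P_c is 969 hPa.

969 hPa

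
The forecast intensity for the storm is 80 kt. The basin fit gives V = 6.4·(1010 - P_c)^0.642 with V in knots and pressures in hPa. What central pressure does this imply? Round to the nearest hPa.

959 hPa

ΔP = (V / 6.4)^(1/0.642) = (80/6.4)^1.558.
80/6.4 = 12.500; 12.500^1.558 ≈ 51.12 hPa.
P_c = 1010 − 51.12 = 958.88 ≈ 959 hPa.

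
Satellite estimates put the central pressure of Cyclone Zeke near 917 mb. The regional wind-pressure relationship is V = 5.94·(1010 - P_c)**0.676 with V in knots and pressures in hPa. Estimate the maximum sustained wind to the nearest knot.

127 kt

ΔP = 1010 − 917 = 93 mb.
93^0.676 ≈ 21.414.
V ≈ 5.94 × 21.414 ≈ 127.2 kt.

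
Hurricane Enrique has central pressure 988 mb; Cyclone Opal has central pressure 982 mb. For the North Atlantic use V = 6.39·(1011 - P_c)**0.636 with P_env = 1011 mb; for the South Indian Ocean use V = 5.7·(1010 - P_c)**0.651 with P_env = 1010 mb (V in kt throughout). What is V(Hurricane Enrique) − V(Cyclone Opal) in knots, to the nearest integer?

-3 kt

Hurricane Enrique: ΔP = 23; V ≈ 6.39 × 23^0.636 ≈ 46.94 kt.
Cyclone Opal: ΔP = 28; V ≈ 5.7 × 28^0.651 ≈ 49.89 kt.
Difference ≈ 46.94 − 49.89 = -2.95 → -3 kt.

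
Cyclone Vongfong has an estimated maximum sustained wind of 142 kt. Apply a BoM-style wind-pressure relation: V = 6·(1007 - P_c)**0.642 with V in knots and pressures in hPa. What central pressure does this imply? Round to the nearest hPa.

869 hPa

ΔP = (V / 6)^(1/0.642) = (142/6)^1.558.
142/6 = 23.667; 23.667^1.558 ≈ 138.17 hPa.
P_c = 1007 − 138.17 = 868.83 ≈ 869 hPa.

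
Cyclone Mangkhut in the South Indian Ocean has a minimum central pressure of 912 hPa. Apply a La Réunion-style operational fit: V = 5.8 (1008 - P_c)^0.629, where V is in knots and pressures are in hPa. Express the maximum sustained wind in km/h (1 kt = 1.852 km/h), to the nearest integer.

190 km/h

ΔP = 1008 − 912 = 96 hPa.
V ≈ 5.8 × 96^0.629 = 5.8 × 17.654 ≈ 102.394 kt.
102.394 × 1.852 ≈ 189.63 km/h → 190 km/h.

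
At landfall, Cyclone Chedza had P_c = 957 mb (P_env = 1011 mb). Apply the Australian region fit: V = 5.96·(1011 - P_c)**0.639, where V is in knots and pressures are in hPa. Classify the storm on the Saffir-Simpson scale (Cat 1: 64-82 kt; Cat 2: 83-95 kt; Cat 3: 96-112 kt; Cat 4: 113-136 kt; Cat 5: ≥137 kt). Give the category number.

1

ΔP = 1011 − 957 = 54 mb.
V ≈ 5.96 × 54^0.639 = 5.96 × 12.79 ≈ 76 kt.
76 kt falls in the Category 1 band.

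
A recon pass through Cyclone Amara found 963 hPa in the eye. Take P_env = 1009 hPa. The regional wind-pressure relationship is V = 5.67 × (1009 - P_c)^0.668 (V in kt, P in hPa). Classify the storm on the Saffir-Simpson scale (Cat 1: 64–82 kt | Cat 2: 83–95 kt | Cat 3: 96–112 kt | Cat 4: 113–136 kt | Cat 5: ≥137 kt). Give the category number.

ΔP = 1009 − 963 = 46 hPa.
V ≈ 5.67 × 46^0.668 = 5.67 × 12.90 ≈ 73 kt.
73 kt falls in the Category 1 band.

1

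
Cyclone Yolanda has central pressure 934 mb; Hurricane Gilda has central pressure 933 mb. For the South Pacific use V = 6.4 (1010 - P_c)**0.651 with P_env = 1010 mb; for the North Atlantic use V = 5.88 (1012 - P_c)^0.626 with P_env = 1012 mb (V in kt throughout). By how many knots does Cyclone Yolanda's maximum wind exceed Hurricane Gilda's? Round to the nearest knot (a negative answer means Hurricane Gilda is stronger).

Cyclone Yolanda: ΔP = 76; V ≈ 6.4 × 76^0.651 ≈ 107.30 kt.
Hurricane Gilda: ΔP = 79; V ≈ 5.88 × 79^0.626 ≈ 90.63 kt.
Difference ≈ 107.30 − 90.63 = 16.67 → 17 kt.

17 kt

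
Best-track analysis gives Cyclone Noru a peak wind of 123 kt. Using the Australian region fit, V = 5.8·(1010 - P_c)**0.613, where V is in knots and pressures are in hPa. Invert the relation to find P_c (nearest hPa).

864 hPa

ΔP = (V / 5.8)^(1/0.613) = (123/5.8)^1.631.
123/5.8 = 21.207; 21.207^1.631 ≈ 145.85 hPa.
P_c = 1010 − 145.85 = 864.15 ≈ 864 hPa.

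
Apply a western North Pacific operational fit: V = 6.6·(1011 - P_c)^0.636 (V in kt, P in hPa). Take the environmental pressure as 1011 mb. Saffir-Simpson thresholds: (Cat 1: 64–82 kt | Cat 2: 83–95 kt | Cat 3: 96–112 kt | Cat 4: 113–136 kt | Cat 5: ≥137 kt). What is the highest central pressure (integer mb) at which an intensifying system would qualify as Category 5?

Category 5 begins at V = 137 kt.
Required ΔP = (137/6.6)^(1/0.636) = 20.758^1.572 ≈ 117.77 mb.
P_c ≤ 1011 − 117.77 = 893.23, so the highest integer P_c is 893 mb.

893 mb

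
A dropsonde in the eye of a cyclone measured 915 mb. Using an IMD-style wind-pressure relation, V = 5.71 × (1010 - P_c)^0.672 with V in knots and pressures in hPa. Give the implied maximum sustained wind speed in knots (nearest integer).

ΔP = 1010 − 915 = 95 mb.
95^0.672 ≈ 21.332.
V ≈ 5.71 × 21.332 ≈ 121.8 kt.

122 kt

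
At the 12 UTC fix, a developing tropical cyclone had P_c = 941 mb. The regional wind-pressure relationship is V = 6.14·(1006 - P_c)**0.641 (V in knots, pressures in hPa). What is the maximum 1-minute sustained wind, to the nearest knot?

89 kt

ΔP = 1006 − 941 = 65 mb.
65^0.641 ≈ 14.524.
V ≈ 6.14 × 14.524 ≈ 89.2 kt.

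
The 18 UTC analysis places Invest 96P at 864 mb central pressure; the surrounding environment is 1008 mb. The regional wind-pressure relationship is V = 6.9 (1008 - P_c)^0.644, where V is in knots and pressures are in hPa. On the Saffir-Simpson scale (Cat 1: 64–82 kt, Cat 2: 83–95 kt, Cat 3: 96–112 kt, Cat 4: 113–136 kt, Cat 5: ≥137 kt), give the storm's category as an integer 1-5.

5

ΔP = 1008 − 864 = 144 mb.
V ≈ 6.9 × 144^0.644 = 6.9 × 24.55 ≈ 169 kt.
169 kt falls in the Category 5 band.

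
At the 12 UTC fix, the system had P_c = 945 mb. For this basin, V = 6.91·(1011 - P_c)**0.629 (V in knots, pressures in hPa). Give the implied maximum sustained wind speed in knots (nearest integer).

96 kt

ΔP = 1011 − 945 = 66 mb.
66^0.629 ≈ 13.947.
V ≈ 6.91 × 13.947 ≈ 96.4 kt.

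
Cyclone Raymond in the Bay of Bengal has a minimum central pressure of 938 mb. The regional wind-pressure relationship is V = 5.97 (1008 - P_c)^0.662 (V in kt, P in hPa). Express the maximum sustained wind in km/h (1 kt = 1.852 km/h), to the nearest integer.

ΔP = 1008 − 938 = 70 mb.
V ≈ 5.97 × 70^0.662 = 5.97 × 16.652 ≈ 99.410 kt.
99.410 × 1.852 ≈ 184.11 km/h → 184 km/h.

184 km/h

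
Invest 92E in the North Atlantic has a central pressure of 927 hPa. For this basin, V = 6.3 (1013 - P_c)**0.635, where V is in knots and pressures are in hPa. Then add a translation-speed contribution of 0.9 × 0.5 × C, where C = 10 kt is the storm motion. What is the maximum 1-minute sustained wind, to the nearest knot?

ΔP = 1013 − 927 = 86 hPa.
86^0.635 ≈ 16.920.
V ≈ 6.3 × 16.920 ≈ 106.6 kt.
Translation term: 0.9 × 0.5 × 10 = 4.5 kt.
Corrected V ≈ 111.1 kt → 111 kt.

111 kt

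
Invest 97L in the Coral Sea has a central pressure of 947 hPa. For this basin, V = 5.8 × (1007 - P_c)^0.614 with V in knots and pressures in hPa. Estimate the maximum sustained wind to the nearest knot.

ΔP = 1007 − 947 = 60 hPa.
60^0.614 ≈ 12.353.
V ≈ 5.8 × 12.353 ≈ 71.6 kt.

72 kt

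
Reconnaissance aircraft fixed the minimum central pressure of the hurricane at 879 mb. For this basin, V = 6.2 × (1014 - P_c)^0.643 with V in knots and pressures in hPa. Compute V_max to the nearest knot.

145 kt

ΔP = 1014 − 879 = 135 mb.
135^0.643 ≈ 23.432.
V ≈ 6.2 × 23.432 ≈ 145.3 kt.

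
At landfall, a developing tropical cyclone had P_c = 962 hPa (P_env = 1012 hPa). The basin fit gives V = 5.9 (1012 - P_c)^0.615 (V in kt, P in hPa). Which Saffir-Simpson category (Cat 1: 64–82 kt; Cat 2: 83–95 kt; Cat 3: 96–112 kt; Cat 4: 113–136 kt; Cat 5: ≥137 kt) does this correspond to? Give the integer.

1

ΔP = 1012 − 962 = 50 hPa.
V ≈ 5.9 × 50^0.615 = 5.9 × 11.09 ≈ 65 kt.
65 kt falls in the Category 1 band.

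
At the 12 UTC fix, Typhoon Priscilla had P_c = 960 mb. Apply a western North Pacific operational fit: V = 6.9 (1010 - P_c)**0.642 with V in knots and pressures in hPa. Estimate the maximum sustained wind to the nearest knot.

ΔP = 1010 − 960 = 50 mb.
50^0.642 ≈ 12.324.
V ≈ 6.9 × 12.324 ≈ 85.0 kt.

85 kt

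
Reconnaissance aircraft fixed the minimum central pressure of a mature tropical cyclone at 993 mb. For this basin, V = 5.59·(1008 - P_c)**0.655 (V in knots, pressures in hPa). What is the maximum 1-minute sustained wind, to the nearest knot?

33 kt

ΔP = 1008 − 993 = 15 mb.
15^0.655 ≈ 5.893.
V ≈ 5.59 × 5.893 ≈ 32.9 kt.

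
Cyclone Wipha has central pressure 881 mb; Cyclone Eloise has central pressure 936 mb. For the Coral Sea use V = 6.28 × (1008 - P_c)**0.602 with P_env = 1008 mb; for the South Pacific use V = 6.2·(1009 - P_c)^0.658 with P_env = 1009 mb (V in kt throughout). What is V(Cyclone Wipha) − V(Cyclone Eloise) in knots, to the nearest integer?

12 kt

Cyclone Wipha: ΔP = 127; V ≈ 6.28 × 127^0.602 ≈ 116.00 kt.
Cyclone Eloise: ΔP = 73; V ≈ 6.2 × 73^0.658 ≈ 104.34 kt.
Difference ≈ 116.00 − 104.34 = 11.66 → 12 kt.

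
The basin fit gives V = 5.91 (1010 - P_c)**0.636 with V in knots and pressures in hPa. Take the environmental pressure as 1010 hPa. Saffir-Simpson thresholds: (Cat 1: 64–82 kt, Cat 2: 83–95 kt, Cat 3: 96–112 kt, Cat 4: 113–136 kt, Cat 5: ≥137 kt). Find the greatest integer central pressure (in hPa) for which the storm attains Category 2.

946 hPa

Category 2 begins at V = 83 kt.
Required ΔP = (83/5.91)^(1/0.636) = 14.044^1.572 ≈ 63.71 hPa.
P_c ≤ 1010 − 63.71 = 946.29, so the highest integer P_c is 946 hPa.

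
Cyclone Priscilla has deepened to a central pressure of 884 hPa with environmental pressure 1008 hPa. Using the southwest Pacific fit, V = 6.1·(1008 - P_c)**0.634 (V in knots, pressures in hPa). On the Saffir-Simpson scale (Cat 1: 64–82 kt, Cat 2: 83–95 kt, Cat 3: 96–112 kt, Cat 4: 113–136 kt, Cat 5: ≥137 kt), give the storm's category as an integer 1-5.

4

ΔP = 1008 − 884 = 124 hPa.
V ≈ 6.1 × 124^0.634 = 6.1 × 21.24 ≈ 130 kt.
130 kt falls in the Category 4 band.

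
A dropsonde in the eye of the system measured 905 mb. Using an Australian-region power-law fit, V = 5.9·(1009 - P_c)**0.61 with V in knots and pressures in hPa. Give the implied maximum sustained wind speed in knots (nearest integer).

100 kt

ΔP = 1009 − 905 = 104 mb.
104^0.61 ≈ 16.998.
V ≈ 5.9 × 16.998 ≈ 100.3 kt.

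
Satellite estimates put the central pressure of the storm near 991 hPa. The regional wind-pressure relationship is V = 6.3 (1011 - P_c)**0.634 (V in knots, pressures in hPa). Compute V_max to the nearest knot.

42 kt

ΔP = 1011 − 991 = 20 hPa.
20^0.634 ≈ 6.681.
V ≈ 6.3 × 6.681 ≈ 42.1 kt.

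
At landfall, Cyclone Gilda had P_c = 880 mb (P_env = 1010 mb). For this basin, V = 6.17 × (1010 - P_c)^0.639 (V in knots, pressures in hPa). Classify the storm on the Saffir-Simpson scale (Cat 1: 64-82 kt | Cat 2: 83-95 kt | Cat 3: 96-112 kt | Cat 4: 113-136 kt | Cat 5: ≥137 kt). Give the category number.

ΔP = 1010 − 880 = 130 mb.
V ≈ 6.17 × 130^0.639 = 6.17 × 22.43 ≈ 138 kt.
138 kt falls in the Category 5 band.

5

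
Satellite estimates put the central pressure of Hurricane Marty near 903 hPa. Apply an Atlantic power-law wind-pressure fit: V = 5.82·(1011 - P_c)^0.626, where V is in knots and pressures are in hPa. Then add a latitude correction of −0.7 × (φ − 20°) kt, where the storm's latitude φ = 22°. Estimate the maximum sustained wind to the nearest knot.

108 kt

ΔP = 1011 − 903 = 108 hPa.
108^0.626 ≈ 18.747.
V ≈ 5.82 × 18.747 ≈ 109.1 kt.
Latitude correction: −0.7 × (22 − 20) = -1.4 kt.
Corrected V ≈ 107.7 kt → 108 kt.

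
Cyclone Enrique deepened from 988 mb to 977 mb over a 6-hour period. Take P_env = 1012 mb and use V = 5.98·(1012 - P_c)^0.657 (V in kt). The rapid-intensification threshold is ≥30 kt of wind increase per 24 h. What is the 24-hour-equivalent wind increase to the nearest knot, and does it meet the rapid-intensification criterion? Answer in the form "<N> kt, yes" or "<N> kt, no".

V₁: ΔP = 24, V ≈ 5.98 × 24^0.657 ≈ 48.25 kt.
V₂: ΔP = 35, V ≈ 5.98 × 35^0.657 ≈ 61.82 kt.
ΔV over 6 h = 13.57 kt → 24 h equivalent = 13.57 × 24/6 ≈ 54.28 kt.
54 kt ≥ 30 kt ⇒ rapid intensification.

54 kt, yes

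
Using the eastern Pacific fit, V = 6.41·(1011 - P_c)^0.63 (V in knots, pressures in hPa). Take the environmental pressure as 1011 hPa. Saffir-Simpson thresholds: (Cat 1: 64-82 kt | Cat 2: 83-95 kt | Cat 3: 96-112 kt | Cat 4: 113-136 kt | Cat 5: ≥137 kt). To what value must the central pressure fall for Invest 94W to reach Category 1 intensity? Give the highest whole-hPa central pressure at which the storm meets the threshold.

972 hPa

Category 1 begins at V = 64 kt.
Required ΔP = (64/6.41)^(1/0.63) = 9.984^1.587 ≈ 38.57 hPa.
P_c ≤ 1011 − 38.57 = 972.43, so the highest integer P_c is 972 hPa.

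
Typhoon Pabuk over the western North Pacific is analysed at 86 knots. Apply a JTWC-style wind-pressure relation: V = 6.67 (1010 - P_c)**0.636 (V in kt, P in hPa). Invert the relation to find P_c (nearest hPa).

954 hPa

ΔP = (V / 6.67)^(1/0.636) = (86/6.67)^1.572.
86/6.67 = 12.894; 12.894^1.572 ≈ 55.70 hPa.
P_c = 1010 − 55.70 = 954.30 ≈ 954 hPa.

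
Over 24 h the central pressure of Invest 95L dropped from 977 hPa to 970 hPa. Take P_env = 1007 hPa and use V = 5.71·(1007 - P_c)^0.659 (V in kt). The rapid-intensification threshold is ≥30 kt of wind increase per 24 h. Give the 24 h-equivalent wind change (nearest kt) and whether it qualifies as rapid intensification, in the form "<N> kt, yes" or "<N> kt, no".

8 kt, no

V₁: ΔP = 30, V ≈ 5.71 × 30^0.659 ≈ 53.71 kt.
V₂: ΔP = 37, V ≈ 5.71 × 37^0.659 ≈ 61.67 kt.
ΔV over 24 h = 7.96 kt → 24 h equivalent = 7.96 × 24/24 ≈ 7.96 kt.
8 kt < 30 kt ⇒ not rapid intensification.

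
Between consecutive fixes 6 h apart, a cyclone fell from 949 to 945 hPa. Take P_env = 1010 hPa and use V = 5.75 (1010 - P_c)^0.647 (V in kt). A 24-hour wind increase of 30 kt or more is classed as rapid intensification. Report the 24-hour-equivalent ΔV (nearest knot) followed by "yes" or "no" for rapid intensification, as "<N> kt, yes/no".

14 kt, no

V₁: ΔP = 61, V ≈ 5.75 × 61^0.647 ≈ 82.18 kt.
V₂: ΔP = 65, V ≈ 5.75 × 65^0.647 ≈ 85.63 kt.
ΔV over 6 h = 3.45 kt → 24 h equivalent = 3.45 × 24/6 ≈ 13.80 kt.
14 kt < 30 kt ⇒ not rapid intensification.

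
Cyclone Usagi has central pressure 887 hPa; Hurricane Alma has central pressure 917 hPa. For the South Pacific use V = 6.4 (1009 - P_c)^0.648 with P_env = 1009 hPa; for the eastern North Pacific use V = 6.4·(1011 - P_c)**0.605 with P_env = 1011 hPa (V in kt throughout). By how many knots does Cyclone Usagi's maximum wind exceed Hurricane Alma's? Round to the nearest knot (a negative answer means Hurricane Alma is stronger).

Cyclone Usagi: ΔP = 122; V ≈ 6.4 × 122^0.648 ≈ 143.93 kt.
Hurricane Alma: ΔP = 94; V ≈ 6.4 × 94^0.605 ≈ 99.98 kt.
Difference ≈ 143.93 − 99.98 = 43.95 → 44 kt.

44 kt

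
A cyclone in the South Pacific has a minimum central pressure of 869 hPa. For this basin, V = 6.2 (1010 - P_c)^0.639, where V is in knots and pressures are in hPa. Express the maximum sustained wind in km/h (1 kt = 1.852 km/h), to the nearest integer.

271 km/h

ΔP = 1010 − 869 = 141 hPa.
V ≈ 6.2 × 141^0.639 = 6.2 × 23.624 ≈ 146.468 kt.
146.468 × 1.852 ≈ 271.26 km/h → 271 km/h.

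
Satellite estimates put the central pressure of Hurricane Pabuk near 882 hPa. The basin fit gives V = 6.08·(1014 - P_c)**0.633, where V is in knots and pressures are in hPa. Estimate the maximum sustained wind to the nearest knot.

134 kt

ΔP = 1014 − 882 = 132 hPa.
132^0.633 ≈ 21.995.
V ≈ 6.08 × 21.995 ≈ 133.7 kt.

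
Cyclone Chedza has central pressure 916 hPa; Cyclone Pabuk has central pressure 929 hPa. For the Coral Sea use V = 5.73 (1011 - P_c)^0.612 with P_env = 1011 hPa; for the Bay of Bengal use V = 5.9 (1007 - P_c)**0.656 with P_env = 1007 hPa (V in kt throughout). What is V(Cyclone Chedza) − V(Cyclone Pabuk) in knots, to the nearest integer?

Cyclone Chedza: ΔP = 95; V ≈ 5.73 × 95^0.612 ≈ 93.01 kt.
Cyclone Pabuk: ΔP = 78; V ≈ 5.9 × 78^0.656 ≈ 102.82 kt.
Difference ≈ 93.01 − 102.82 = -9.81 → -10 kt.

-10 kt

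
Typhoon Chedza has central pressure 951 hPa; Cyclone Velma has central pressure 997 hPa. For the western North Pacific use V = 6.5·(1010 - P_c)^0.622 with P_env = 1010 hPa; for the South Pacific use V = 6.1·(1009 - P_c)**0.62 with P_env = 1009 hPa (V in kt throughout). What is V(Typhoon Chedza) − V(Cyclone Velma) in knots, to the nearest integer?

54 kt

Typhoon Chedza: ΔP = 59; V ≈ 6.5 × 59^0.622 ≈ 82.11 kt.
Cyclone Velma: ΔP = 12; V ≈ 6.1 × 12^0.62 ≈ 28.47 kt.
Difference ≈ 82.11 − 28.47 = 53.64 → 54 kt.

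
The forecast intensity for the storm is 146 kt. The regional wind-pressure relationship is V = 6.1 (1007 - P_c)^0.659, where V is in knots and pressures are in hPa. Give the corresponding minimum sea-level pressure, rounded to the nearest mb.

883 mb

ΔP = (V / 6.1)^(1/0.659) = (146/6.1)^1.517.
146/6.1 = 23.934; 23.934^1.517 ≈ 123.77 mb.
P_c = 1007 − 123.77 = 883.23 ≈ 883 mb.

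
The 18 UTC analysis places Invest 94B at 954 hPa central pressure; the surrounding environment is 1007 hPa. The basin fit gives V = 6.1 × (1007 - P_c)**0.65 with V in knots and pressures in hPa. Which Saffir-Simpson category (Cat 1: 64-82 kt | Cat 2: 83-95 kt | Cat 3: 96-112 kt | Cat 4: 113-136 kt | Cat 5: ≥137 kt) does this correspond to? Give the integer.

ΔP = 1007 − 954 = 53 hPa.
V ≈ 6.1 × 53^0.65 = 6.1 × 13.21 ≈ 81 kt.
81 kt falls in the Category 1 band.

1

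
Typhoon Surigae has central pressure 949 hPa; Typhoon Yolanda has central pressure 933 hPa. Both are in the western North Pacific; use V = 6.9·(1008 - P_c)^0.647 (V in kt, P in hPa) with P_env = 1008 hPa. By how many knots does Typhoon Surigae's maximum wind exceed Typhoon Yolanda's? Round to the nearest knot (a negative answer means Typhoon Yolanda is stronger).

Typhoon Surigae: ΔP = 59; V ≈ 6.9 × 59^0.647 ≈ 96.51 kt.
Typhoon Yolanda: ΔP = 75; V ≈ 6.9 × 75^0.647 ≈ 112.72 kt.
Difference ≈ 96.51 − 112.72 = -16.21 → -16 kt.

-16 kt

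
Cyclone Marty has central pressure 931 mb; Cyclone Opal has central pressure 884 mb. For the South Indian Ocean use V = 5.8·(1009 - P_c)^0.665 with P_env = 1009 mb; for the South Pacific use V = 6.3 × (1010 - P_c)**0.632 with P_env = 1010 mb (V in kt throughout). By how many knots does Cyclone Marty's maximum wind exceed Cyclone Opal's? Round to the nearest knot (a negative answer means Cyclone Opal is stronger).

Cyclone Marty: ΔP = 78; V ≈ 5.8 × 78^0.665 ≈ 105.12 kt.
Cyclone Opal: ΔP = 126; V ≈ 6.3 × 126^0.632 ≈ 133.90 kt.
Difference ≈ 105.12 − 133.90 = -28.78 → -29 kt.

-29 kt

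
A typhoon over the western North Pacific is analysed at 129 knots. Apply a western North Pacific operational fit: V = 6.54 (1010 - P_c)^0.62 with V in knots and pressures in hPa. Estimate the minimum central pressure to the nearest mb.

ΔP = (V / 6.54)^(1/0.62) = (129/6.54)^1.613.
129/6.54 = 19.725; 19.725^1.613 ≈ 122.67 mb.
P_c = 1010 − 122.67 = 887.33 ≈ 887 mb.

887 mb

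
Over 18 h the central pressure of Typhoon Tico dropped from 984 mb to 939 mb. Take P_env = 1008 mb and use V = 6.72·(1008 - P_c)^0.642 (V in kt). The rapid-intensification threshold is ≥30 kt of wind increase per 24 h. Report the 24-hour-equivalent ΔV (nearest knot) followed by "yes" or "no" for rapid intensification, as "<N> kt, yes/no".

67 kt, yes

V₁: ΔP = 24, V ≈ 6.72 × 24^0.642 ≈ 51.70 kt.
V₂: ΔP = 69, V ≈ 6.72 × 69^0.642 ≈ 101.84 kt.
ΔV over 18 h = 50.14 kt → 24 h equivalent = 50.14 × 24/18 ≈ 66.85 kt.
67 kt ≥ 30 kt ⇒ rapid intensification.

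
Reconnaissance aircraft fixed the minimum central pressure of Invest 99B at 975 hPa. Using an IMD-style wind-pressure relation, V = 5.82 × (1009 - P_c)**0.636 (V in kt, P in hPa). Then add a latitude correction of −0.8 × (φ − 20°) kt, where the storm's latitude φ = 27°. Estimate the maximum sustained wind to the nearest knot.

ΔP = 1009 − 975 = 34 hPa.
34^0.636 ≈ 9.419.
V ≈ 5.82 × 9.419 ≈ 54.8 kt.
Latitude correction: −0.8 × (27 − 20) = -5.6 kt.
Corrected V ≈ 49.2 kt → 49 kt.

49 kt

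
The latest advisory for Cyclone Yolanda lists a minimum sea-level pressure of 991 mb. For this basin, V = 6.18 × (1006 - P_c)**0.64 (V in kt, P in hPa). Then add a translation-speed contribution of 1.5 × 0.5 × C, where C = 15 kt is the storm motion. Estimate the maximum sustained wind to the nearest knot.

ΔP = 1006 − 991 = 15 mb.
15^0.64 ≈ 5.658.
V ≈ 6.18 × 5.658 ≈ 35.0 kt.
Translation term: 1.5 × 0.5 × 15 = 11.25 kt.
Corrected V ≈ 46.25 kt → 46 kt.

46 kt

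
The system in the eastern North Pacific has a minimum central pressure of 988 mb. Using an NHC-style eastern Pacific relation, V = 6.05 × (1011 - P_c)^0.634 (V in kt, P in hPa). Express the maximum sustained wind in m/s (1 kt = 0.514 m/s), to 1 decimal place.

22.7 m/s

ΔP = 1011 − 988 = 23 mb.
V ≈ 6.05 × 23^0.634 = 6.05 × 7.300 ≈ 44.166 kt.
44.166 × 0.514 ≈ 22.70 m/s → 22.7 m/s.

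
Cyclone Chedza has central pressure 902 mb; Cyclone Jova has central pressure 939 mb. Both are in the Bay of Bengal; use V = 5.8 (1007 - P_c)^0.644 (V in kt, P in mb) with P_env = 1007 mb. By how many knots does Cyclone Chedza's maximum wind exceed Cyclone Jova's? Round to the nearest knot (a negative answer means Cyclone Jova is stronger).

Cyclone Chedza: ΔP = 105; V ≈ 5.8 × 105^0.644 ≈ 116.16 kt.
Cyclone Jova: ΔP = 68; V ≈ 5.8 × 68^0.644 ≈ 87.81 kt.
Difference ≈ 116.16 − 87.81 = 28.35 → 28 kt.

28 kt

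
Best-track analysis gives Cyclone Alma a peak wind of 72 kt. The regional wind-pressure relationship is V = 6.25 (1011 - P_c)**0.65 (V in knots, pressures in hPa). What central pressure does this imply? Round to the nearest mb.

968 mb

ΔP = (V / 6.25)^(1/0.65) = (72/6.25)^1.538.
72/6.25 = 11.520; 11.520^1.538 ≈ 42.95 mb.
P_c = 1011 − 42.95 = 968.05 ≈ 968 mb.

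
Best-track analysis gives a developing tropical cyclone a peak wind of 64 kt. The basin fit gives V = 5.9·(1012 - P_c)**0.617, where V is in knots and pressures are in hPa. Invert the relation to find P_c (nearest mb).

ΔP = (V / 5.9)^(1/0.617) = (64/5.9)^1.621.
64/5.9 = 10.847; 10.847^1.621 ≈ 47.64 mb.
P_c = 1012 − 47.64 = 964.36 ≈ 964 mb.

964 mb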